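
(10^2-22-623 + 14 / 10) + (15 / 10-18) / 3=-5491 / 10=-549.10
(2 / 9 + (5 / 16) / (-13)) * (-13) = -371 / 144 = -2.58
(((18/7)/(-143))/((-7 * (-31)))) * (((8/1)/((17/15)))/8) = -270/3692689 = -0.00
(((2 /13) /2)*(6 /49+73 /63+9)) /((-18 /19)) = -43073 /51597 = -0.83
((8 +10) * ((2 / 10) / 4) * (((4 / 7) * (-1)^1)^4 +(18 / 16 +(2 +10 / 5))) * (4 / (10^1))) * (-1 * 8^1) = -904401 / 60025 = -15.07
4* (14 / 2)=28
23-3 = 20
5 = 5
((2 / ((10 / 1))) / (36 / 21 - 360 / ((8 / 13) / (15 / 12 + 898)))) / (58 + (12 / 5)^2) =-70 / 11739544599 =-0.00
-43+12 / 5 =-203 / 5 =-40.60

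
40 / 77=0.52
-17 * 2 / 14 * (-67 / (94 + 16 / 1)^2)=1139 / 84700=0.01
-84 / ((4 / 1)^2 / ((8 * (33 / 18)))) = -77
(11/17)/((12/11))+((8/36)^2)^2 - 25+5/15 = -10739269/446148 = -24.07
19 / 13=1.46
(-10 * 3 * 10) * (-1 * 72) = 21600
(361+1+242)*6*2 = 7248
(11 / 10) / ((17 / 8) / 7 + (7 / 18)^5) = 72748368 / 20664905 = 3.52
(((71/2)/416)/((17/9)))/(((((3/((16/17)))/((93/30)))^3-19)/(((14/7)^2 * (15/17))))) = -9137495520/1026508102061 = -0.01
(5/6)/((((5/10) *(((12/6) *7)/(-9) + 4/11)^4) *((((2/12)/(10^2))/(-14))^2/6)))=4236228404100000/12117361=349599917.35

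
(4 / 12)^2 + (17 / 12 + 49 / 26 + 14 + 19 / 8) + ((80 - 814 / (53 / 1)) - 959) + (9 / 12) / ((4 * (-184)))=-15965964667 / 18255744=-874.57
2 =2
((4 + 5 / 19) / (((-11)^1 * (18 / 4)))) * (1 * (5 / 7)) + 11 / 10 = 15193 / 14630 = 1.04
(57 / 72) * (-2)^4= 38 / 3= 12.67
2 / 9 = 0.22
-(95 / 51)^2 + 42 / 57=-135061 / 49419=-2.73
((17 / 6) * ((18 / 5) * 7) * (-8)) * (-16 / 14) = 3264 / 5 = 652.80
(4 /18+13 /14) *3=3.45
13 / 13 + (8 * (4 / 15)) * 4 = 143 / 15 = 9.53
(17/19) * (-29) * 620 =-305660/19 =-16087.37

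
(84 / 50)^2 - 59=-35111 / 625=-56.18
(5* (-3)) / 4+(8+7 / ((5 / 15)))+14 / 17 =1773 / 68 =26.07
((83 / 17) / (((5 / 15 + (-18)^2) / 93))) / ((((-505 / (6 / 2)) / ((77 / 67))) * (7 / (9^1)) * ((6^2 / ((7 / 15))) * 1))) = -254727 / 1599042100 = -0.00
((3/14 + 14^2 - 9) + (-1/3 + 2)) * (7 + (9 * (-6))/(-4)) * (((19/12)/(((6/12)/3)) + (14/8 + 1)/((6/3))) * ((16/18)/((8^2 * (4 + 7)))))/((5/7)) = 9432337/126720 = 74.43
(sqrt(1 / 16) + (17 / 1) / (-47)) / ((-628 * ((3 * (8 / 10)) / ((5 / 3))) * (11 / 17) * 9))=2975 / 140260032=0.00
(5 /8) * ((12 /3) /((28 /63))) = 45 /8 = 5.62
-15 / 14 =-1.07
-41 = -41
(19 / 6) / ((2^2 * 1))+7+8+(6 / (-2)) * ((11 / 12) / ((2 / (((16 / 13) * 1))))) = 4399 / 312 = 14.10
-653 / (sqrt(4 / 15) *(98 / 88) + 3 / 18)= 1185195 / 3299- 1055901 *sqrt(15) / 3299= -880.36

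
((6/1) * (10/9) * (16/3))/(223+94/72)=256/1615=0.16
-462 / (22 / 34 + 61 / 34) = -189.25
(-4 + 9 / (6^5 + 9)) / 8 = -3459 / 6920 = -0.50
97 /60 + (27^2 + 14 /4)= 44047 /60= 734.12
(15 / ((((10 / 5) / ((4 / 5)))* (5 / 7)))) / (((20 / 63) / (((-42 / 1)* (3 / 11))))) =-83349 / 275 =-303.09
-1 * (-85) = 85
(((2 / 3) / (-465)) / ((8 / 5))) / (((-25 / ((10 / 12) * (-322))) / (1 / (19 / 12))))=-161 / 26505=-0.01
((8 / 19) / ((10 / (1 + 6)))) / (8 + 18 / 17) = 34 / 1045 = 0.03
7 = 7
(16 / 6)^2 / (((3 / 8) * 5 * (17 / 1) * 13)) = 512 / 29835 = 0.02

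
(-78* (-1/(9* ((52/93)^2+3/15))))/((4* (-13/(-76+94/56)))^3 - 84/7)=-1688784520956195/1164494811275222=-1.45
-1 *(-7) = 7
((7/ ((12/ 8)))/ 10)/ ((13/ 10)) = 14/ 39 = 0.36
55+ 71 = 126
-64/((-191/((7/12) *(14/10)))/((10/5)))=1568/2865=0.55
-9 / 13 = -0.69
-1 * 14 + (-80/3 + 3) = -37.67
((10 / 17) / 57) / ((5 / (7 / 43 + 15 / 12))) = 81 / 27778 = 0.00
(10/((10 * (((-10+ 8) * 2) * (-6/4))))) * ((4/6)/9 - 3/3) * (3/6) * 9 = -25/36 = -0.69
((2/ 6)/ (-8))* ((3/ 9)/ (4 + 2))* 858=-143/ 72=-1.99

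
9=9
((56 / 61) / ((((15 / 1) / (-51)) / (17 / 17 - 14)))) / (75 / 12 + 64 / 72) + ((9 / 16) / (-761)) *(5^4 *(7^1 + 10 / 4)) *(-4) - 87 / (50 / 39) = -106467533469 / 2386039400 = -44.62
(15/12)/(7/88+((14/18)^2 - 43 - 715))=-1782/1079629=-0.00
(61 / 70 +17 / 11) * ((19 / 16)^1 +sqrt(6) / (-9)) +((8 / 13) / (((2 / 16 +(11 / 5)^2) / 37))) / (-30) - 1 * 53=-23990768327 / 477116640 - 1861 * sqrt(6) / 6930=-50.94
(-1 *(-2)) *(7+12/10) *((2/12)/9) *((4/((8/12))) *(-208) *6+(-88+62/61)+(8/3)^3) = -510235406/222345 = -2294.79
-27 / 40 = -0.68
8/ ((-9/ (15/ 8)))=-5/ 3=-1.67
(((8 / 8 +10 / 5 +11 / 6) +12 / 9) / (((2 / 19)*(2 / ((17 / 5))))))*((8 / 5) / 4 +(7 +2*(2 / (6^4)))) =143328343 / 194400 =737.29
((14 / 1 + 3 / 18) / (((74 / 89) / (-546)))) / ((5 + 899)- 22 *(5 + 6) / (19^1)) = -13079885 / 1253116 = -10.44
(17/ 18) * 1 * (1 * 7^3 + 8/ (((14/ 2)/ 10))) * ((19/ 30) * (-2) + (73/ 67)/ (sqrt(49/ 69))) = -267121/ 630 + 1026307 * sqrt(69)/ 19698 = 8.79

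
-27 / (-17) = 27 / 17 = 1.59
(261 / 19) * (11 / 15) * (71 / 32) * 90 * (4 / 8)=1005.79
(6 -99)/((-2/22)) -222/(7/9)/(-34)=122736/119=1031.39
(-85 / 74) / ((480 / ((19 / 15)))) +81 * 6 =51787837 / 106560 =486.00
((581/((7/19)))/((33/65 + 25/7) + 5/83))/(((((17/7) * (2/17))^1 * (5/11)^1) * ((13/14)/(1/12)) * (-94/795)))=-2226.55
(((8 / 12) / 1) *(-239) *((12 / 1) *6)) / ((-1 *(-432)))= -239 / 9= -26.56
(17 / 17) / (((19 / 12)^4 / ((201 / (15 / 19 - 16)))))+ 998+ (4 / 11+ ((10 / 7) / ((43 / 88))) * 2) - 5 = 6544253403041 / 6563233061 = 997.11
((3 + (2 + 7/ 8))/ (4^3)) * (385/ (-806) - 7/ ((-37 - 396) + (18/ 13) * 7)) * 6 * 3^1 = -865165707/ 1135467008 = -0.76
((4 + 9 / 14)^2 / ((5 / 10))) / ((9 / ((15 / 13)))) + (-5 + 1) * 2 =-727 / 294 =-2.47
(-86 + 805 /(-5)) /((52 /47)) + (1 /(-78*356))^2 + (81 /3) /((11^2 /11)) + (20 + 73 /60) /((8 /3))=-9026170190099 /42408400320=-212.84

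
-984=-984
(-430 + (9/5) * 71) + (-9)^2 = -1106/5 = -221.20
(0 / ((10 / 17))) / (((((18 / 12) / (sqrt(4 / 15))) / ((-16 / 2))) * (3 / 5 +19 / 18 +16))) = 0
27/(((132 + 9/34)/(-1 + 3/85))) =-1476/7495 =-0.20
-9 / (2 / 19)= -171 / 2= -85.50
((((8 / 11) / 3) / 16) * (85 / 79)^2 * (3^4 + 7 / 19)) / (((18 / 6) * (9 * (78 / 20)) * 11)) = 55849250 / 45325518381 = 0.00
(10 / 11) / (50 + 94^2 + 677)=10 / 105193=0.00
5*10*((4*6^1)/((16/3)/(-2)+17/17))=-720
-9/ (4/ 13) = -29.25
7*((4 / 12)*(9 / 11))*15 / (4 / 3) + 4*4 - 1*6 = 31.48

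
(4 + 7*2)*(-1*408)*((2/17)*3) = -2592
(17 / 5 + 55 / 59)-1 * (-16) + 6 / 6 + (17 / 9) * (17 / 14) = 878173 / 37170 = 23.63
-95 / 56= -1.70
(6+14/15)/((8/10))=8.67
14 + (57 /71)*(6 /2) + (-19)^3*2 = -972813 /71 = -13701.59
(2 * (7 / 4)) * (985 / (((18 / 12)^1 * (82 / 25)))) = 172375 / 246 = 700.71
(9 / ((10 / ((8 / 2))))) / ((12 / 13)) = 39 / 10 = 3.90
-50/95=-0.53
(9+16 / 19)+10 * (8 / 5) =491 / 19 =25.84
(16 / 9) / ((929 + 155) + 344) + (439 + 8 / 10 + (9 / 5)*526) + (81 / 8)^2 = 1531050401 / 1028160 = 1489.12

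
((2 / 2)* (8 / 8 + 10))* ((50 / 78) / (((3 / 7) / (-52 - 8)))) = -38500 / 39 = -987.18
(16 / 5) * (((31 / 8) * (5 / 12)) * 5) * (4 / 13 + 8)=2790 / 13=214.62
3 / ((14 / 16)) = 24 / 7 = 3.43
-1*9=-9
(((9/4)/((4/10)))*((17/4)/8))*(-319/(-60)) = 16269/1024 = 15.89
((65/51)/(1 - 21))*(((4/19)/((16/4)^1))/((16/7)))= -91/62016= -0.00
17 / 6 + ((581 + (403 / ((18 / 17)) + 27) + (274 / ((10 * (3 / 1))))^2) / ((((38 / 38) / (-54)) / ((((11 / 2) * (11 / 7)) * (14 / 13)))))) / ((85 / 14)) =-14709267571 / 165750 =-88743.70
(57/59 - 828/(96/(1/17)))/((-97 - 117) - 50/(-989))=-1213503/565948768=-0.00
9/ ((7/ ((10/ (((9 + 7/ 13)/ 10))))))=2925/ 217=13.48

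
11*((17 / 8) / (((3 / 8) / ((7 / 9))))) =1309 / 27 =48.48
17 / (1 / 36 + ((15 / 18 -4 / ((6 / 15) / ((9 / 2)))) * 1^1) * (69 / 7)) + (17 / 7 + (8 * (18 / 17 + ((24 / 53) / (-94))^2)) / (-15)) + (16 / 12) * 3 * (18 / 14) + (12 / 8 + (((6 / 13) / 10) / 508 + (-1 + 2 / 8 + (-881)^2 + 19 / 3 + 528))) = 1558139237231145187744949 / 2006093879839054005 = 776703.05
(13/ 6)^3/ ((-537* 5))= -2197/ 579960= -0.00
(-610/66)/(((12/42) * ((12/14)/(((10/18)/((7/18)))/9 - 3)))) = 382165/3564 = 107.23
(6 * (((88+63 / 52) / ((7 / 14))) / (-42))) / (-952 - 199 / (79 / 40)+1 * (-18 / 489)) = 59736403 / 2467348156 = 0.02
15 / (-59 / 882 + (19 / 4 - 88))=-26460 / 146971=-0.18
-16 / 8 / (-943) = 2 / 943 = 0.00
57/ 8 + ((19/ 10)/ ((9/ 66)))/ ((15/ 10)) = 5909/ 360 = 16.41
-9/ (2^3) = -9/ 8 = -1.12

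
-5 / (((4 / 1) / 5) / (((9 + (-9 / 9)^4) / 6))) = -125 / 12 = -10.42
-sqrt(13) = -3.61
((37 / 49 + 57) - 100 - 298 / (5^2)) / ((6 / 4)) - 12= -176804 / 3675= -48.11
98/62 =49/31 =1.58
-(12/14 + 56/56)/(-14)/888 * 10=65/43512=0.00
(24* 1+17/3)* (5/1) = 445/3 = 148.33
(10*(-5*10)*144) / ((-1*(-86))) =-36000 / 43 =-837.21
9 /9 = 1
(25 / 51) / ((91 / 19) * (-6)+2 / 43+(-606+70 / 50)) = -102125 / 131936541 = -0.00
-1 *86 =-86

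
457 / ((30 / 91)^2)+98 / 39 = 49226821 / 11700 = 4207.42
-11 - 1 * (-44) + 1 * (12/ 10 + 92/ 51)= 9181/ 255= 36.00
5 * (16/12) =20/3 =6.67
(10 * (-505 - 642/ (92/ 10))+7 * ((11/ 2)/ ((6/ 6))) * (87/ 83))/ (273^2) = -21791123/ 284551722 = -0.08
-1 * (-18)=18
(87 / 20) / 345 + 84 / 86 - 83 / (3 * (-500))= 1.04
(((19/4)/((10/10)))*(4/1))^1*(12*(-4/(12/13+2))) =-312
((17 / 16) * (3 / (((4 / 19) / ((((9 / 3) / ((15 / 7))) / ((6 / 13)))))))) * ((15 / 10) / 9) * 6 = 29393 / 640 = 45.93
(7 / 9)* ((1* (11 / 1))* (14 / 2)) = 59.89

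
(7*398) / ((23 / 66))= 7994.61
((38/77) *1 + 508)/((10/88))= 156616/35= 4474.74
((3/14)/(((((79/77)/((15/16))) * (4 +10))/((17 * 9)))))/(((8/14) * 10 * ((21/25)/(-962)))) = -60714225/141568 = -428.87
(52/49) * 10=520/49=10.61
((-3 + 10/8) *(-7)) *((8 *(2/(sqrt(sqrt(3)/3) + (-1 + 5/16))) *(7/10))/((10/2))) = 686/(25 *(-11/16 + 3^(3/4)/3)) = 379.34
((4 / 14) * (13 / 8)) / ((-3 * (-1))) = 13 / 84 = 0.15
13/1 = 13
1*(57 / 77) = 57 / 77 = 0.74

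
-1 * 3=-3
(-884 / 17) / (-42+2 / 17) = 221 / 178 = 1.24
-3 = -3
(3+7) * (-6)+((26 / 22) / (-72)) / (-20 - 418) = -20813747 / 346896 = -60.00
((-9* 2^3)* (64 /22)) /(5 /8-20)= 18432 /1705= 10.81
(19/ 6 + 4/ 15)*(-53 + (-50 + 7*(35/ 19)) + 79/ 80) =-4650759/ 15200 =-305.97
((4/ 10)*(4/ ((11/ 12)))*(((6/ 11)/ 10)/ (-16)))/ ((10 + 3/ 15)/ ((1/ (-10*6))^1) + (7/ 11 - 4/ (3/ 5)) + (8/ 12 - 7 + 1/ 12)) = 216/ 22661375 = 0.00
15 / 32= 0.47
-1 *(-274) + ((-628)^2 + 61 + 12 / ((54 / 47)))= 3552565 / 9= 394729.44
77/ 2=38.50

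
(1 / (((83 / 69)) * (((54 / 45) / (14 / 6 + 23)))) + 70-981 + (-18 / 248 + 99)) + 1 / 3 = -24521381 / 30876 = -794.19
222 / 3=74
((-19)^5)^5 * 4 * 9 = -3350753844777219223317945970097964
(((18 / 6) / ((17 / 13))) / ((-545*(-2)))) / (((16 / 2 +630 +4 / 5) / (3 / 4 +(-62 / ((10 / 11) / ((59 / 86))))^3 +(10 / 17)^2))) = -91786112141439339 / 271984112560172000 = -0.34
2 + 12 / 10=16 / 5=3.20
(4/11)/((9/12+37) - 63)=-16/1111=-0.01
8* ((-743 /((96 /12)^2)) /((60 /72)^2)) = -6687 /50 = -133.74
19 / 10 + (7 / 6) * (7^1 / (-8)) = 211 / 240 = 0.88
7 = 7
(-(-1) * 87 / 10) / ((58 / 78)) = 117 / 10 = 11.70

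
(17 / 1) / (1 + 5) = 17 / 6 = 2.83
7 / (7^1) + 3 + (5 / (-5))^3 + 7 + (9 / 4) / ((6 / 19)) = 137 / 8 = 17.12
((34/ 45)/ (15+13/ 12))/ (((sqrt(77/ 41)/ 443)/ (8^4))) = 246775808 * sqrt(3157)/ 222915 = 62201.46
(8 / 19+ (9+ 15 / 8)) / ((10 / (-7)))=-12019 / 1520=-7.91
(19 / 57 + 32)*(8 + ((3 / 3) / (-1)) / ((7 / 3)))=5141 / 21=244.81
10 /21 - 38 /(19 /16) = -662 /21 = -31.52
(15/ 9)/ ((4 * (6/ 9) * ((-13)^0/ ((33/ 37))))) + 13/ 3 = 4343/ 888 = 4.89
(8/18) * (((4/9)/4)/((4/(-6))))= -0.07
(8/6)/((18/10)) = 20/27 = 0.74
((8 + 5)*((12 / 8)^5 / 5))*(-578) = -912951 / 80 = -11411.89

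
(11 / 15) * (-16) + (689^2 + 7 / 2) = 14241383 / 30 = 474712.77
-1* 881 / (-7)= 881 / 7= 125.86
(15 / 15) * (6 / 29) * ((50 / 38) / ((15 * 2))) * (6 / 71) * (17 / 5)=102 / 39121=0.00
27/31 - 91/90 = -391/2790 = -0.14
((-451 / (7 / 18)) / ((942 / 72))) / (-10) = 48708 / 5495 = 8.86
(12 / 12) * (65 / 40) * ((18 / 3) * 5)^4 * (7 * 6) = 55282500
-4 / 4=-1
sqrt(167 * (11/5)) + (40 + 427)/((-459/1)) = -467/459 + sqrt(9185)/5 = 18.15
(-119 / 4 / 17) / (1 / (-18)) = 63 / 2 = 31.50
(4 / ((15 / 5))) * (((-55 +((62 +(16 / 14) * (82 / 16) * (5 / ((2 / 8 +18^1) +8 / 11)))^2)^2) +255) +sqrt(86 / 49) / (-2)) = 40595548872918318368 / 1867488966721-2 * sqrt(86) / 21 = 21738038.59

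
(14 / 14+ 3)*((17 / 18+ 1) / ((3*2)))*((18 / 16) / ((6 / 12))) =35 / 12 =2.92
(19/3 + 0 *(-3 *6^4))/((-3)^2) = 19/27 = 0.70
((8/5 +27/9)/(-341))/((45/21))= -161/25575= -0.01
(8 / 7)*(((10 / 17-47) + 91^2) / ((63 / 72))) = 10755.38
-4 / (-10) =2 / 5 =0.40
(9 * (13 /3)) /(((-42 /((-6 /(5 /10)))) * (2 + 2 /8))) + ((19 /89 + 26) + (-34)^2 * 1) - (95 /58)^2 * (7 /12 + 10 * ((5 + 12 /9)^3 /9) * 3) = -737550955019 /679030128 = -1086.18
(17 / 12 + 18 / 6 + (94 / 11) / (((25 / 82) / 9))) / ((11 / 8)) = 1694078 / 9075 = 186.68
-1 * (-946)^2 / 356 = -223729 / 89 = -2513.81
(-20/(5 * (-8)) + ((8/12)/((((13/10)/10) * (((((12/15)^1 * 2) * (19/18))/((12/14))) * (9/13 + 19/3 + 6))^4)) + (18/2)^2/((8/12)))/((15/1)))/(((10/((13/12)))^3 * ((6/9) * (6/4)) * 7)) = 3937222524110448739471097/2520595700706866696847360000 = 0.00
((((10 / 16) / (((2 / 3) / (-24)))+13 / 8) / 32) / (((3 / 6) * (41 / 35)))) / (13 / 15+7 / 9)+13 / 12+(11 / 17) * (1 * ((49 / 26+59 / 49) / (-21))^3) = 6384409434769137503 / 15803404221435247872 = 0.40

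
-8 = -8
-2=-2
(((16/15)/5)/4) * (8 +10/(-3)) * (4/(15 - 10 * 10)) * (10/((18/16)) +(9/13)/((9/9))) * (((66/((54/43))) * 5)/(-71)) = 118772192/285968475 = 0.42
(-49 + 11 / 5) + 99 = 261 / 5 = 52.20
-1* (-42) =42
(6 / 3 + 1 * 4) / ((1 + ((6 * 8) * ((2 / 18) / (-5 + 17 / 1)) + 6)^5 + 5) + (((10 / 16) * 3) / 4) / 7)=79361856 / 147104163623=0.00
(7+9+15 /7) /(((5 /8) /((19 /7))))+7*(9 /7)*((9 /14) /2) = 80051 /980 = 81.68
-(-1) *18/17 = 18/17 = 1.06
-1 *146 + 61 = -85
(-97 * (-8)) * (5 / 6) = 1940 / 3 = 646.67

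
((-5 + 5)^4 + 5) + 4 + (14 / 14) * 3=12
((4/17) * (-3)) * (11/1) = -132/17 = -7.76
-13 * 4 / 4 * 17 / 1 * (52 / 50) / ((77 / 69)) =-396474 / 1925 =-205.96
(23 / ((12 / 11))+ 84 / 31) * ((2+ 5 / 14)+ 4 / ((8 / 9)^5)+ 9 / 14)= 246721625 / 1015808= 242.88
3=3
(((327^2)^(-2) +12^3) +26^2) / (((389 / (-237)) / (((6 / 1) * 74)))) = -650303.63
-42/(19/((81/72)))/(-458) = 189/34808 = 0.01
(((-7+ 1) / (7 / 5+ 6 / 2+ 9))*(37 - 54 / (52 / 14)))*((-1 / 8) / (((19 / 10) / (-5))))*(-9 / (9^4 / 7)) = 127750 / 4021407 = 0.03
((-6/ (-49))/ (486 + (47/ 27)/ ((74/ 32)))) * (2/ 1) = 5994/ 11913517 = 0.00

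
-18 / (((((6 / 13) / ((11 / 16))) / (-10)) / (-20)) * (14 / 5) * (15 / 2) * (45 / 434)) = -22165 / 9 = -2462.78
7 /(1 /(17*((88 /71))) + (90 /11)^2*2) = 115192 /2203981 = 0.05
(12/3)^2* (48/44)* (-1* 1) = -192/11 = -17.45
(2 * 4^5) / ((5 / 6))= 12288 / 5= 2457.60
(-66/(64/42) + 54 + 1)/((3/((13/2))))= 2431/96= 25.32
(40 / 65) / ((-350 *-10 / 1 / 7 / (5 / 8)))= 0.00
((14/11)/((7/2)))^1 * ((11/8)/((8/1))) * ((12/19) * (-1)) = -3/76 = -0.04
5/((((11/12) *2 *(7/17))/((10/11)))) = 5100/847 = 6.02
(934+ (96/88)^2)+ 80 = 122838/121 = 1015.19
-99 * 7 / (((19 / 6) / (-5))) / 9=2310 / 19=121.58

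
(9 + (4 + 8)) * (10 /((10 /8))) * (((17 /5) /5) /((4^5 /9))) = 3213 /3200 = 1.00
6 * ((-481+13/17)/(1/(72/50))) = -4149.23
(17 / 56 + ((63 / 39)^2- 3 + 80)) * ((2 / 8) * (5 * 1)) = 3781485 / 37856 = 99.89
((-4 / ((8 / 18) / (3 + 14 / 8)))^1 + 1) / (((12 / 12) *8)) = -167 / 32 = -5.22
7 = 7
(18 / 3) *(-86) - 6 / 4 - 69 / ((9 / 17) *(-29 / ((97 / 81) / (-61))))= -444988199 / 859734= -517.59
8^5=32768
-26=-26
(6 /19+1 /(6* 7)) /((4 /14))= 271 /228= 1.19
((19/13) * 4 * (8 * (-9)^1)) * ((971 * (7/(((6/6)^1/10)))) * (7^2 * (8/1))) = -145797281280/13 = -11215175483.08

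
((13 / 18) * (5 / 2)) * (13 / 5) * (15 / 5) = 169 / 12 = 14.08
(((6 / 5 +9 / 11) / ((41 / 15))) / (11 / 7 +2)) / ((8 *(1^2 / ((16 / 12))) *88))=777 / 1984400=0.00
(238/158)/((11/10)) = 1190/869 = 1.37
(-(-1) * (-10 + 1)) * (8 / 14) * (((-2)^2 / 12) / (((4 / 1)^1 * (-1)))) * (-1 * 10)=-4.29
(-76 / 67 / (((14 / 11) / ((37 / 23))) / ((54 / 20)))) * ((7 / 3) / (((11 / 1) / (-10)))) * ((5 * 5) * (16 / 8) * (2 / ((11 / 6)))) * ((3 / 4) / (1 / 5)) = 28471500 / 16951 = 1679.64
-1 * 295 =-295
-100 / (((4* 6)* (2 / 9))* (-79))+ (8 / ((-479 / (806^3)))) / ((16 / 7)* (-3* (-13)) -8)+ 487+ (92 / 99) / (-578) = -32987956219060003 / 307477953684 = -107285.60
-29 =-29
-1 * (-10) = 10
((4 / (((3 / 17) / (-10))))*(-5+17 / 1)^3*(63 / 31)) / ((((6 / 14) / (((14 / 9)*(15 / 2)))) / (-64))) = 42990796800 / 31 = 1386799896.77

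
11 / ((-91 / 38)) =-418 / 91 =-4.59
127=127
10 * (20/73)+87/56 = 17551/4088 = 4.29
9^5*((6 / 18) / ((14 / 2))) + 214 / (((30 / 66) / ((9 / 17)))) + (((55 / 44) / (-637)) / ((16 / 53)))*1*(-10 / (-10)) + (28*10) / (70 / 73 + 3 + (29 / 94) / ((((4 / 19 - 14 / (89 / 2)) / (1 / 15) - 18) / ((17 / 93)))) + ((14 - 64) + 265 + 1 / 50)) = 3062.38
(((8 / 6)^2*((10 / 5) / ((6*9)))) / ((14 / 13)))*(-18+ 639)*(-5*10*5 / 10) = -59800 / 63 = -949.21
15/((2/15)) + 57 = 339/2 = 169.50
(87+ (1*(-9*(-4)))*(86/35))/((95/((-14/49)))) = -0.53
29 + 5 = 34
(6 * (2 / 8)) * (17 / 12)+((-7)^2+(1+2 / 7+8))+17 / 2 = 3859 / 56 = 68.91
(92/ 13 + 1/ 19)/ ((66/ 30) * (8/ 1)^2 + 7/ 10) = 3522/ 69901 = 0.05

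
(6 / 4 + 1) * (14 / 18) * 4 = 70 / 9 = 7.78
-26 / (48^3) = -13 / 55296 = -0.00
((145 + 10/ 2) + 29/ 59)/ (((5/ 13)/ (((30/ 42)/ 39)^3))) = 17075/ 7103187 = 0.00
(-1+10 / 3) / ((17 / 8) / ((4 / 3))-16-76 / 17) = -544 / 4401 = -0.12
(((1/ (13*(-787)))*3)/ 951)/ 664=-1/ 2153502728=-0.00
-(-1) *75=75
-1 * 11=-11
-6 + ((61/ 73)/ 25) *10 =-2068/ 365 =-5.67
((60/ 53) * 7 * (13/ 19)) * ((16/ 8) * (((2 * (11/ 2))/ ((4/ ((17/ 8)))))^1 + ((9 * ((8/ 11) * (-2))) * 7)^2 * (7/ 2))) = 155366750175/ 487388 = 318774.26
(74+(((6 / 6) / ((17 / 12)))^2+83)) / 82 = 45517 / 23698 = 1.92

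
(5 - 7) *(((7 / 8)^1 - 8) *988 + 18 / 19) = 267465 / 19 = 14077.11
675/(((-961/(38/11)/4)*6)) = -17100/10571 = -1.62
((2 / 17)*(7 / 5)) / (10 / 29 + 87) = 406 / 215305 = 0.00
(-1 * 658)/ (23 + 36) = -658/ 59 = -11.15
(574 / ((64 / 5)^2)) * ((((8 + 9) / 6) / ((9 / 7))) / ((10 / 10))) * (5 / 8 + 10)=72575125 / 884736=82.03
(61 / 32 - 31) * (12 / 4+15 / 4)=-25137 / 128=-196.38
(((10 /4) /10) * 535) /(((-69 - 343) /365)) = -195275 /1648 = -118.49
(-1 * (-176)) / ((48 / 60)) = 220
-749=-749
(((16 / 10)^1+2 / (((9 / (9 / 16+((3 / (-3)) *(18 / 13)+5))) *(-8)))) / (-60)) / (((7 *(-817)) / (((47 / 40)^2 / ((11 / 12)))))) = 0.00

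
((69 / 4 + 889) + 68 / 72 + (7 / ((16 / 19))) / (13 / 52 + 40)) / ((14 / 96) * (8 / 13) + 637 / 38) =5799313 / 107709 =53.84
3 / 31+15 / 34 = 567 / 1054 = 0.54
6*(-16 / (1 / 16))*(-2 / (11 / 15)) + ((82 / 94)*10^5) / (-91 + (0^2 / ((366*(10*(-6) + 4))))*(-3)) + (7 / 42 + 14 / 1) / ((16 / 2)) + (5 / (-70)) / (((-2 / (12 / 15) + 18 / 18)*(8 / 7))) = 2433110923 / 752752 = 3232.29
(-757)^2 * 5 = 2865245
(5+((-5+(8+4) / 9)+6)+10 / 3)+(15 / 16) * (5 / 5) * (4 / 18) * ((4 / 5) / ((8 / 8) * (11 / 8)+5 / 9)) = 4484 / 417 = 10.75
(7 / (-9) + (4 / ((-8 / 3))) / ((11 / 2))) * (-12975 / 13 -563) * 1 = 162352 / 99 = 1639.92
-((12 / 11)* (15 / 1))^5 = -188956800000 / 161051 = -1173273.06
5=5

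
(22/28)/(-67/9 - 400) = -99/51338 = -0.00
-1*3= -3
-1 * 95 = -95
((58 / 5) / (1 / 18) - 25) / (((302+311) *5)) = 919 / 15325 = 0.06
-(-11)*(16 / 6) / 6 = 44 / 9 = 4.89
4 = 4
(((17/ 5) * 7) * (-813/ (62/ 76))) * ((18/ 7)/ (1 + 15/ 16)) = -151257024/ 4805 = -31479.09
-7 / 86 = -0.08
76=76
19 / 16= 1.19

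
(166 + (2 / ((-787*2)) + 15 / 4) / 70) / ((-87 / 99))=-1207521513 / 6390440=-188.96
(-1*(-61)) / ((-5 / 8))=-488 / 5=-97.60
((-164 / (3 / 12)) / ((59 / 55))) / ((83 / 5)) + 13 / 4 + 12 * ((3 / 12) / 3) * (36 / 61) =-39429111 / 1194868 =-33.00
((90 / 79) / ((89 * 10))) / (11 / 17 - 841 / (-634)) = 97002 / 149556401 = 0.00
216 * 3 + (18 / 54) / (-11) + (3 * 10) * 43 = 63953 / 33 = 1937.97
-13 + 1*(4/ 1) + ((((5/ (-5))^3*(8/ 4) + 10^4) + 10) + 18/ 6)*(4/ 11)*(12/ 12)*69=2762937/ 11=251176.09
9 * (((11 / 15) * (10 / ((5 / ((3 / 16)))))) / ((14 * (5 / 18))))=891 / 1400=0.64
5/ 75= 1/ 15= 0.07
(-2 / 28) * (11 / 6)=-11 / 84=-0.13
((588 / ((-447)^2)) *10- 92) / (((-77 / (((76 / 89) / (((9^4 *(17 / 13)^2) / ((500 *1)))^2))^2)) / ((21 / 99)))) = 1803834541526909996000000000000 / 2475437421419456167223360194519536489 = 0.00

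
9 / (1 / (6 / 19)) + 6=8.84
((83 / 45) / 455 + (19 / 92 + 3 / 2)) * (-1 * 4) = -3222211 / 470925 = -6.84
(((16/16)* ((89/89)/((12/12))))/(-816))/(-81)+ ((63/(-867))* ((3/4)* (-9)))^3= 44300755337/375387473088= 0.12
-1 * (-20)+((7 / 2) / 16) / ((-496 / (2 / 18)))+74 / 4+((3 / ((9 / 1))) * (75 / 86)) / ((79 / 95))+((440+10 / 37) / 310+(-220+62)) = -2113778607823 / 17954422272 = -117.73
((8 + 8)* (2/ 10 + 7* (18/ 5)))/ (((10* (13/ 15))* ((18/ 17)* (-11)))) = -8636/ 2145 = -4.03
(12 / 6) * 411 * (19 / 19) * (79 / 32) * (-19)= -616911 / 16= -38556.94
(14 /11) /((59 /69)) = 966 /649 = 1.49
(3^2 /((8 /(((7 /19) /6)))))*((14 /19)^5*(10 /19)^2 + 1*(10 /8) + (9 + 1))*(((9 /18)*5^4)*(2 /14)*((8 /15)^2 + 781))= 177719856949314875 /6521688207744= 27250.59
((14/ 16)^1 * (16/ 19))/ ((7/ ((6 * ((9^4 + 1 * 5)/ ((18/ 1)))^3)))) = 30655807.83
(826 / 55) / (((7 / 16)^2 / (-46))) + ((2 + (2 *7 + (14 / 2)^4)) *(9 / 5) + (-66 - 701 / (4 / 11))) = -1928723 / 1540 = -1252.42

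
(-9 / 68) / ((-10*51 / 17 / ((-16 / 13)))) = -6 / 1105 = -0.01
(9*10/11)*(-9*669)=-541890/11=-49262.73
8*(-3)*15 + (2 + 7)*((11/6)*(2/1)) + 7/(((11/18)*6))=-3576/11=-325.09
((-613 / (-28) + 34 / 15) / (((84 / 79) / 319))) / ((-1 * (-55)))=23246777 / 176400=131.78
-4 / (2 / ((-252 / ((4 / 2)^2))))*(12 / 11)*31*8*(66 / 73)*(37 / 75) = 27748224 / 1825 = 15204.51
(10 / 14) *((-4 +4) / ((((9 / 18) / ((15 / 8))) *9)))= 0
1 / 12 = 0.08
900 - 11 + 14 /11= 9793 /11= 890.27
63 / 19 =3.32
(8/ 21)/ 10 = 4/ 105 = 0.04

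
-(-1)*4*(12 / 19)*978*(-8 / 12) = -31296 / 19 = -1647.16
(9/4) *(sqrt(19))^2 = 42.75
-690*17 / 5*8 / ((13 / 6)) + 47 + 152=-110021 / 13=-8463.15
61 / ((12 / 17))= 1037 / 12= 86.42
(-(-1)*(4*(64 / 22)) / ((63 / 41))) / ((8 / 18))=1312 / 77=17.04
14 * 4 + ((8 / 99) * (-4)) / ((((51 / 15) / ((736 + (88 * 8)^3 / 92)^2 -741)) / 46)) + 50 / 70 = -17050320110386049807 / 270963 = -62924901593154.97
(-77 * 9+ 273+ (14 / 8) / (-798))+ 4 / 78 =-829823 / 1976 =-419.95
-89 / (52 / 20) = -445 / 13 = -34.23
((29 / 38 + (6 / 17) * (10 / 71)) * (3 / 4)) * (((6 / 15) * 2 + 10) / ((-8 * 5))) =-3019923 / 18346400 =-0.16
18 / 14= 9 / 7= 1.29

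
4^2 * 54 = 864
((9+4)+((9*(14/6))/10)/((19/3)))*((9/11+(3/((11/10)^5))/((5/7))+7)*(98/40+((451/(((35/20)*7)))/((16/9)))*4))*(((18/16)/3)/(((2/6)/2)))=26672.61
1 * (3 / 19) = 0.16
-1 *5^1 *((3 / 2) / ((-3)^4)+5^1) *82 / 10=-11111 / 54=-205.76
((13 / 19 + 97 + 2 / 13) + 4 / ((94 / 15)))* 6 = 6859272 / 11609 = 590.86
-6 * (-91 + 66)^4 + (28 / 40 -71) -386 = -2344206.30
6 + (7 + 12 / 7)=14.71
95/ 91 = 1.04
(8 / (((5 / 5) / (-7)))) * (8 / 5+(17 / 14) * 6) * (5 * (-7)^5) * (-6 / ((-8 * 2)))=15680931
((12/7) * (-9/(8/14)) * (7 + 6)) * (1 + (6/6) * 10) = -3861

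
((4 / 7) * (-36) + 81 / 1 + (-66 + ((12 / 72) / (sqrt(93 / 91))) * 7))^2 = 5310799 / 164052 - 13 * sqrt(8463) / 93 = 19.51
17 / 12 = 1.42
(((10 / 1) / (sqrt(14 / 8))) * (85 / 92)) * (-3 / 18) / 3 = -425 * sqrt(7) / 2898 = -0.39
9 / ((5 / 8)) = 72 / 5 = 14.40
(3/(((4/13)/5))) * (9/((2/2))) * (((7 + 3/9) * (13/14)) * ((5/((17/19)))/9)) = 883025/476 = 1855.09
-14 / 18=-7 / 9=-0.78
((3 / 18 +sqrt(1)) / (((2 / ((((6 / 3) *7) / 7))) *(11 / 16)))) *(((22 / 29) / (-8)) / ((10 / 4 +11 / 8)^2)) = -896 / 83607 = -0.01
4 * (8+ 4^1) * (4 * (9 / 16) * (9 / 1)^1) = 972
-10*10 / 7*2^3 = -800 / 7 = -114.29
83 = 83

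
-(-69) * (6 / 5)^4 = 89424 / 625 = 143.08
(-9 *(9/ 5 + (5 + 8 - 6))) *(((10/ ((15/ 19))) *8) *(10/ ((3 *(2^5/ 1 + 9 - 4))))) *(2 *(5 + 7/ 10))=-1524864/ 185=-8242.51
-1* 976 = -976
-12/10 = -6/5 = -1.20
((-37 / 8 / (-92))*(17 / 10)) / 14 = 629 / 103040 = 0.01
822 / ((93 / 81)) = 22194 / 31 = 715.94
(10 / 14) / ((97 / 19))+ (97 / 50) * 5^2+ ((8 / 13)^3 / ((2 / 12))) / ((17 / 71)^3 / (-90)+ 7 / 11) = 34192227030982807 / 672575929041562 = 50.84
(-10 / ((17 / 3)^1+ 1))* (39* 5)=-585 / 2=-292.50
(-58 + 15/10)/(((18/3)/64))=-1808/3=-602.67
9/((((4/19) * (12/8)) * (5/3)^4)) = 4617/1250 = 3.69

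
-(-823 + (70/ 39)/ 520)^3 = 4649410513125633653/ 8340725952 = 557434753.27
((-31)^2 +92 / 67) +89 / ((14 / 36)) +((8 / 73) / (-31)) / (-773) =977310614165 / 820421231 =1191.23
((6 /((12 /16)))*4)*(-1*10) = -320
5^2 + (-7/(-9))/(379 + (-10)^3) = 139718/5589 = 25.00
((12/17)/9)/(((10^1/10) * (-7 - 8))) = -0.01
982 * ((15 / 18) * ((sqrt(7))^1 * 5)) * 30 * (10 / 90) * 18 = 245500 * sqrt(7) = 649531.95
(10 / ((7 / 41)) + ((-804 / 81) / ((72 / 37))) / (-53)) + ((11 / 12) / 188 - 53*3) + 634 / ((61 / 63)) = 554.46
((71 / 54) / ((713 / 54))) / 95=71 / 67735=0.00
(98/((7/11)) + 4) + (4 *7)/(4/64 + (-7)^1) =17090/111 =153.96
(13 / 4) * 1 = 13 / 4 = 3.25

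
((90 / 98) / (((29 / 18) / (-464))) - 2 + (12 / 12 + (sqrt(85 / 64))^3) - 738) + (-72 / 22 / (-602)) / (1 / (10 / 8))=-46515451 / 46354 + 85 * sqrt(85) / 512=-1001.95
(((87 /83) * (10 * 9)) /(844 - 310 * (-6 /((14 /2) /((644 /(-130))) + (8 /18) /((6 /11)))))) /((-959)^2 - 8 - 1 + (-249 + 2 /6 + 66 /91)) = -794114685 /17531454494792416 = -0.00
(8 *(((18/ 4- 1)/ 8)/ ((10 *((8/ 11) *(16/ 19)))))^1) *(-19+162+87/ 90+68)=121.14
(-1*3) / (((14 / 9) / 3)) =-81 / 14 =-5.79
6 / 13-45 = -579 / 13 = -44.54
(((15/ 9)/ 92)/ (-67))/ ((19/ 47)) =-235/ 351348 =-0.00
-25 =-25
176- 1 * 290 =-114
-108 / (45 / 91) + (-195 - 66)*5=-7617 / 5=-1523.40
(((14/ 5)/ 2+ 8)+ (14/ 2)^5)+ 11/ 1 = 84137/ 5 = 16827.40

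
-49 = -49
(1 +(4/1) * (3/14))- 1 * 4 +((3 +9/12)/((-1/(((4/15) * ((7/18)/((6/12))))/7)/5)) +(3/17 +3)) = 512/1071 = 0.48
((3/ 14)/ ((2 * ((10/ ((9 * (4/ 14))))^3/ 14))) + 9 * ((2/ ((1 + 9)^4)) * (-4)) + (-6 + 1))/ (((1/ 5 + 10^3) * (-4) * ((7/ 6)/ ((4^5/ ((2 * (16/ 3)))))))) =51261648/ 500308375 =0.10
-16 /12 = -4 /3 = -1.33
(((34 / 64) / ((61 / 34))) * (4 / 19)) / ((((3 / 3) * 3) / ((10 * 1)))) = 1445 / 6954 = 0.21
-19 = -19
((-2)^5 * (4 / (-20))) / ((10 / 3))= 48 / 25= 1.92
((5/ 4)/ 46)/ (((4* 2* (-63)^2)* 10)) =1/ 11684736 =0.00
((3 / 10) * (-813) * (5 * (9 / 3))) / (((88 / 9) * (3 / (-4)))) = 21951 / 44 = 498.89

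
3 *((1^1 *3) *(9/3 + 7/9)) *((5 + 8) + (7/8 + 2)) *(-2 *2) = -2159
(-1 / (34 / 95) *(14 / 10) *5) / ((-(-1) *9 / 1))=-665 / 306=-2.17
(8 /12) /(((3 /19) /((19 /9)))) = 722 /81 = 8.91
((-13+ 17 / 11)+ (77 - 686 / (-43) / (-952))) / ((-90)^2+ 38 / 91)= 191797515 / 23709306632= 0.01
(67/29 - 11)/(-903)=12/1247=0.01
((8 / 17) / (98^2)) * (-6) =-12 / 40817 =-0.00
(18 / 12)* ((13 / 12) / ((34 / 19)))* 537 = 132639 / 272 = 487.64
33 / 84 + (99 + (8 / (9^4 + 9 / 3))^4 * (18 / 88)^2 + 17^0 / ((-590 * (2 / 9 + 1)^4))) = 1076098310396630905071 / 10826799476883003460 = 99.39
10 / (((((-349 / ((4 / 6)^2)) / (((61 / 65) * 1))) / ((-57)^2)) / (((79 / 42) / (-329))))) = 6958636 / 31346133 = 0.22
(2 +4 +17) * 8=184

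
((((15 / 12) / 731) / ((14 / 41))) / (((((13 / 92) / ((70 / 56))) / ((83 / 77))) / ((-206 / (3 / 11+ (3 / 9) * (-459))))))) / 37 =0.00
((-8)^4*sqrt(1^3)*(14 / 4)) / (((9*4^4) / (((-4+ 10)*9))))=336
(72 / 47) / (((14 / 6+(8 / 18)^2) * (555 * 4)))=486 / 1782475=0.00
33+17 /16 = 545 /16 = 34.06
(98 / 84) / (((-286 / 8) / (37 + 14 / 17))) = -9002 / 7293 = -1.23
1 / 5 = 0.20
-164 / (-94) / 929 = 82 / 43663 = 0.00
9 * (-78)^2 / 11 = 54756 / 11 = 4977.82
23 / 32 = 0.72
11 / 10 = 1.10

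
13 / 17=0.76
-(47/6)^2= -61.36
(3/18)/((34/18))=3/34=0.09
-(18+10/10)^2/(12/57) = -6859/4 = -1714.75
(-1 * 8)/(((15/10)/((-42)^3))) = 395136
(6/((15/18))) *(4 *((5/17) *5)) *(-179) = -128880/17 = -7581.18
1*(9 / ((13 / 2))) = 18 / 13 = 1.38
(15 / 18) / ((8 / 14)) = 35 / 24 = 1.46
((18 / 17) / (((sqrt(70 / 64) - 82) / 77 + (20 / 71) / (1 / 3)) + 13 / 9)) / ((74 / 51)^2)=65316692005488 / 159022050285557 - 86587734618 * sqrt(70) / 159022050285557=0.41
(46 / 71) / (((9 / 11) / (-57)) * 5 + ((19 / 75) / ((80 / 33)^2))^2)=-9.27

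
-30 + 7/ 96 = -2873/ 96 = -29.93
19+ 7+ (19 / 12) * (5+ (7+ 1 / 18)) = 9739 / 216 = 45.09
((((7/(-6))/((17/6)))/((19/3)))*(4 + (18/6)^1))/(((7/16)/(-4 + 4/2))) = 672/323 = 2.08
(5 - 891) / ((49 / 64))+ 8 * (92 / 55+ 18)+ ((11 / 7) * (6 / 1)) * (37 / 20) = -1059027 / 1078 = -982.40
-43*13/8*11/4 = -6149/32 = -192.16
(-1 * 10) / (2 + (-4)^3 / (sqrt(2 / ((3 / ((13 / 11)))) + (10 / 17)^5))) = 0.15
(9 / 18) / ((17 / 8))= 4 / 17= 0.24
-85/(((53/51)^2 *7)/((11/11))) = -221085/19663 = -11.24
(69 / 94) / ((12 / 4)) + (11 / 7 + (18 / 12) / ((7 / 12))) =2887 / 658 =4.39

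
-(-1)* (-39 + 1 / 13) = -506 / 13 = -38.92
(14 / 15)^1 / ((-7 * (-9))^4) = 2 / 33756345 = 0.00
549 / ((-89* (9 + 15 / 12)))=-2196 / 3649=-0.60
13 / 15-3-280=-4232 / 15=-282.13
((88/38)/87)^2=1936/2732409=0.00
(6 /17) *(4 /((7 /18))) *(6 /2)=1296 /119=10.89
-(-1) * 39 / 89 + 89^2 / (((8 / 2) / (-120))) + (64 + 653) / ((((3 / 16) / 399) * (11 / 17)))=2075859747 / 979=2120387.89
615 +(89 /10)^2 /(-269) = 614.71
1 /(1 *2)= 1 /2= 0.50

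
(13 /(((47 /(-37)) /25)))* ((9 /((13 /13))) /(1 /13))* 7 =-9848475 /47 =-209542.02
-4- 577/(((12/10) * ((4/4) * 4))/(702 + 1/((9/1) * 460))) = -1677003625/19872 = -84390.28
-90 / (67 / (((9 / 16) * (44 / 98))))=-4455 / 13132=-0.34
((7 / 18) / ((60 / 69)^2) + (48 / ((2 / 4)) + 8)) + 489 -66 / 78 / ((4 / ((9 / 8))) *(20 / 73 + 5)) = 24302563 / 40950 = 593.47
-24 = -24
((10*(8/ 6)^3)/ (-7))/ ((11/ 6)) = -1280/ 693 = -1.85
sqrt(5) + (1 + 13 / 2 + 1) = sqrt(5) + 17 / 2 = 10.74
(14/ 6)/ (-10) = -7/ 30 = -0.23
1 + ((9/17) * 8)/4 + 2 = 4.06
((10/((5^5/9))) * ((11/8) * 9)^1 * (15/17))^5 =136456677839404593/44370531250000000000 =0.00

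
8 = 8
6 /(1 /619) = 3714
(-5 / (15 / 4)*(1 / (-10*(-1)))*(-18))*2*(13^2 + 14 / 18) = 814.93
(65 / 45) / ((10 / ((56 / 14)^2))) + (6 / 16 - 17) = -5153 / 360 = -14.31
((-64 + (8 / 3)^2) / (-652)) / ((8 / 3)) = 16 / 489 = 0.03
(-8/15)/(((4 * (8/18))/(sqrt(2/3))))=-sqrt(6)/10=-0.24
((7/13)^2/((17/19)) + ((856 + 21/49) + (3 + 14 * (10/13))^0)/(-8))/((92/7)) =-8595805/1057264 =-8.13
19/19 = 1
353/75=4.71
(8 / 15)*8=64 / 15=4.27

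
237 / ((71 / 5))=1185 / 71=16.69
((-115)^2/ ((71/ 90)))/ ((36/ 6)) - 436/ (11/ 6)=1996389/ 781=2556.20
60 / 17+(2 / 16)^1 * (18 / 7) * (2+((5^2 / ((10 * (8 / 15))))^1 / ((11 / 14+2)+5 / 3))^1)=4.51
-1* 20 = -20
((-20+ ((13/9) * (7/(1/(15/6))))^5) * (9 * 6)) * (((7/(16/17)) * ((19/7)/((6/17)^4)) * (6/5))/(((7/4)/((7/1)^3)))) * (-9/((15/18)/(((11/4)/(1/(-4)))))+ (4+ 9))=3397549867377899549391859/151165440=22475705209986485.99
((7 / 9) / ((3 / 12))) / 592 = 7 / 1332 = 0.01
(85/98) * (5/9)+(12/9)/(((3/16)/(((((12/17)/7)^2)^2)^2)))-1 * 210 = -151659572440689885067/723849362489416338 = -209.52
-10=-10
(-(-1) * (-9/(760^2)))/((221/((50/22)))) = -9/56165824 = -0.00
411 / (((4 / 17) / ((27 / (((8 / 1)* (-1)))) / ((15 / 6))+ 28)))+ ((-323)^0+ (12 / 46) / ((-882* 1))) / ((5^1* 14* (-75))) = 1322063819947 / 28400400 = 46550.89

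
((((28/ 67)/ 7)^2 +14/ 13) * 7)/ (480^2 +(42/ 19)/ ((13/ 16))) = 1397697/ 42577769968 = 0.00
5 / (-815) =-1 / 163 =-0.01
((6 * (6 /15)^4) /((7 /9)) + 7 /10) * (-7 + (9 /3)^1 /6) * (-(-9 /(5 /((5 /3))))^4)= 8269209 /17500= 472.53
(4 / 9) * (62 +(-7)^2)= 148 / 3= 49.33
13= 13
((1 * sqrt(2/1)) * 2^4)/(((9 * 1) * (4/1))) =4 * sqrt(2)/9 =0.63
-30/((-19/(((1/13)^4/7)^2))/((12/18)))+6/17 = 4556671807846/12910570121267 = 0.35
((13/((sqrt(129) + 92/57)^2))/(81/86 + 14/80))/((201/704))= 560727717158400/1669618605032911-13753785323520 * sqrt(129)/1669618605032911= 0.24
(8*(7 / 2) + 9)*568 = 21016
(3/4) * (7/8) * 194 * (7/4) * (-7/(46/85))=-8484105/2944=-2881.83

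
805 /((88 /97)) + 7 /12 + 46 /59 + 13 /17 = 235521163 /264792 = 889.46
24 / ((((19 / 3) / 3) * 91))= 216 / 1729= 0.12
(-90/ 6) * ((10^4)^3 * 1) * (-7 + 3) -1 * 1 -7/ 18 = 1079999999999975/ 18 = 59999999999998.61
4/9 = 0.44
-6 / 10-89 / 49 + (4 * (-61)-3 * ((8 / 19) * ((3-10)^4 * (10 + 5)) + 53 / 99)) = -7026450559 / 153615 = -45740.65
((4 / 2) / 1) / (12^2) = 1 / 72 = 0.01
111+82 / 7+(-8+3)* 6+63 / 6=1445 / 14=103.21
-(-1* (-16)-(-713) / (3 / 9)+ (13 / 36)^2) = -2155.13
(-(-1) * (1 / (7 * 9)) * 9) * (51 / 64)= 51 / 448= 0.11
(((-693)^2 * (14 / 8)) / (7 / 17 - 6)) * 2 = -57149631 / 190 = -300787.53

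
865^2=748225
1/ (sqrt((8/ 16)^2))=2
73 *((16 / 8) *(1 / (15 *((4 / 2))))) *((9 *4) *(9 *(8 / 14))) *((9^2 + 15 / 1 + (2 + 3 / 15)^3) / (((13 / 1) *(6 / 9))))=630609624 / 56875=11087.64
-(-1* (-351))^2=-123201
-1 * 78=-78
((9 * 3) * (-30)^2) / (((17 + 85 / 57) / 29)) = 20083950 / 527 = 38109.96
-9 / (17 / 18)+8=-26 / 17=-1.53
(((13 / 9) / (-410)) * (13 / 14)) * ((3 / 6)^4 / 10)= -169 / 8265600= -0.00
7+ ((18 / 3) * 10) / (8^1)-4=10.50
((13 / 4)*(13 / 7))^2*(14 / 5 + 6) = 314171 / 980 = 320.58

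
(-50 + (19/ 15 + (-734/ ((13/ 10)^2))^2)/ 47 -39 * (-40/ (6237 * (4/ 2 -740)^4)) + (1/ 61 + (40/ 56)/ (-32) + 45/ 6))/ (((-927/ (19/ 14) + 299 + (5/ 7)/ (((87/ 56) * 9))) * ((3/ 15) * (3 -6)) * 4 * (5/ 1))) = 1104923939984118197021905826059/ 1282173676936200981206108714880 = 0.86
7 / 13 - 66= -851 / 13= -65.46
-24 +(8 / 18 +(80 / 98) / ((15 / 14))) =-1436 / 63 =-22.79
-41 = -41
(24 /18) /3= 4 /9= 0.44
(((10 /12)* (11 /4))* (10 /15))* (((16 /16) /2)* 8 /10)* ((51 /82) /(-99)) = -17 /4428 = -0.00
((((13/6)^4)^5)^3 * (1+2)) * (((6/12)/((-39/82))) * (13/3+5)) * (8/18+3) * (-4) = 4697874131223807799831615162387836127346639937183351590750676164927669/82474331592413122013232144461994644023302684672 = 56961651468006185083701.54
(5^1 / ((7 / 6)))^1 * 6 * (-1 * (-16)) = 2880 / 7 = 411.43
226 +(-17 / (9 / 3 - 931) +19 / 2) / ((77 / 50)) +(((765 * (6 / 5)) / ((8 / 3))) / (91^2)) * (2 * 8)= 894683221 / 3842384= 232.85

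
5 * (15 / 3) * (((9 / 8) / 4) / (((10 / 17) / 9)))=6885 / 64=107.58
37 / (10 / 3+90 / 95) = 2109 / 244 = 8.64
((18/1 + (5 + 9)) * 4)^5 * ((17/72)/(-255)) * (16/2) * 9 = -34359738368/15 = -2290649224.53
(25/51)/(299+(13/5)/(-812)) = 101500/61910277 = 0.00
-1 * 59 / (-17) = 59 / 17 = 3.47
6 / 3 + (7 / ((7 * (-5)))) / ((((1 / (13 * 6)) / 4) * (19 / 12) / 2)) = -7298 / 95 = -76.82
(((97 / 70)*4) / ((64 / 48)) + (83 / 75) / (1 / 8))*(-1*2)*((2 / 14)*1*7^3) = -95627 / 75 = -1275.03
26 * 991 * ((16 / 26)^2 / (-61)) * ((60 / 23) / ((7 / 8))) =-476.90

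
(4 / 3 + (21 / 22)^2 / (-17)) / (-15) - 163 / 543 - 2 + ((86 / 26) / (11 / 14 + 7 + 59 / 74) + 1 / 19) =-419084194159 / 215191779660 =-1.95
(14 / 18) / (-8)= -7 / 72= -0.10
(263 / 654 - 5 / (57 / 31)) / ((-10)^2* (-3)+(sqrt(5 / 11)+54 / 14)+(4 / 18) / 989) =37259699211819* sqrt(55) / 15512295743682541732+121376039497307133 / 15512295743682541732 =0.01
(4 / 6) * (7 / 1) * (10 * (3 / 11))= 140 / 11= 12.73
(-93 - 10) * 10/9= -1030/9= -114.44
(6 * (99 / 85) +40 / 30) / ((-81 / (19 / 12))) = -20159 / 123930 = -0.16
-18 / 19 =-0.95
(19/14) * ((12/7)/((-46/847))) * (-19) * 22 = 2882946/161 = 17906.50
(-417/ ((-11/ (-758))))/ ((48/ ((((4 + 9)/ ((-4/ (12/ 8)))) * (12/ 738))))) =47.45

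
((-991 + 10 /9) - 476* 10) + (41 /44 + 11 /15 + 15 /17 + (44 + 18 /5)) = -5699.74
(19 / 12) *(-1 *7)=-133 / 12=-11.08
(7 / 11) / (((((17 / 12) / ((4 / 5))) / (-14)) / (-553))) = 2601312 / 935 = 2782.15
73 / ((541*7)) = 73 / 3787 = 0.02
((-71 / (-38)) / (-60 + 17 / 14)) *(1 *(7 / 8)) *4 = -3479 / 31274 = -0.11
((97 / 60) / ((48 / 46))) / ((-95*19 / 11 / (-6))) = 24541 / 433200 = 0.06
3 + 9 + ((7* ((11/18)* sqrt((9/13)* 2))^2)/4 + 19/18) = 13067/936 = 13.96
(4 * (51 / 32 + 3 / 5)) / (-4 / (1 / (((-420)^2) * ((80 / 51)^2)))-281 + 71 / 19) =-1927341 / 381398498080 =-0.00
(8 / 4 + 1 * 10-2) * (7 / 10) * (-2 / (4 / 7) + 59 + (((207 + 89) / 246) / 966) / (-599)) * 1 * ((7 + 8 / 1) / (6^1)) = 19750224265 / 20334852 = 971.25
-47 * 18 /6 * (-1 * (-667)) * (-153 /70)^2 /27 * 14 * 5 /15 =-77655.95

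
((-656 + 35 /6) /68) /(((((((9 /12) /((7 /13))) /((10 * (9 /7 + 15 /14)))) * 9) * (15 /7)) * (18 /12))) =-300377 /53703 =-5.59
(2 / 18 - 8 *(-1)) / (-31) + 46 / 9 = 451 / 93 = 4.85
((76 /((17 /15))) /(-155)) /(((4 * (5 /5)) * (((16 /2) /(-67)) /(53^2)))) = 10727571 /4216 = 2544.49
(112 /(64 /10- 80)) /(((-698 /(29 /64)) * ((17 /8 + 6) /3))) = 609 /1669616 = 0.00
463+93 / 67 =31114 / 67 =464.39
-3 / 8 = -0.38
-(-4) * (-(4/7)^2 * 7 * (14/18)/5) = -1.42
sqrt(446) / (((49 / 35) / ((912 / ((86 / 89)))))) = 202920 * sqrt(446) / 301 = 14237.24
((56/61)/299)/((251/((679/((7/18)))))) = 97776/4577989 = 0.02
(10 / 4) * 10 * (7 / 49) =25 / 7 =3.57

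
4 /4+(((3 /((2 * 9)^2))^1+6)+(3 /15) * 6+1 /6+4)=6683 /540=12.38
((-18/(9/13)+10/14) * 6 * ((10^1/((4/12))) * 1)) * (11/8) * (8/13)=-350460/91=-3851.21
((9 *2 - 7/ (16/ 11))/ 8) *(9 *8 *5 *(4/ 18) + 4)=4431/ 32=138.47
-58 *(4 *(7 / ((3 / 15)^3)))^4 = -8703625000000000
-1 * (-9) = 9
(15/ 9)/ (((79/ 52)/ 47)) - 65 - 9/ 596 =-1900393/ 141252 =-13.45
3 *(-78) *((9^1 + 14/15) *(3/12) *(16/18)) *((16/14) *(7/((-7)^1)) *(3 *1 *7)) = 61984/5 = 12396.80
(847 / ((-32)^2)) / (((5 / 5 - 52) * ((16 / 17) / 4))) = -847 / 12288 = -0.07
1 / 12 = 0.08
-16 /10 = -8 /5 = -1.60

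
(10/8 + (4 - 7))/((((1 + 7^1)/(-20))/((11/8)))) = 6.02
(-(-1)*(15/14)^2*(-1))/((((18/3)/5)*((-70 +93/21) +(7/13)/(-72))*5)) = 8775/3007711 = 0.00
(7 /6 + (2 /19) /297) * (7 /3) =92197 /33858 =2.72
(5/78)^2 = 25/6084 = 0.00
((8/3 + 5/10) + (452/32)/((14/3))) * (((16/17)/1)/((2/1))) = 2081/714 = 2.91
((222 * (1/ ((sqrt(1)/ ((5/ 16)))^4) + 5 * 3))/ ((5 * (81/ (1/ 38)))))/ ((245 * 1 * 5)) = 7279121/ 41184460800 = 0.00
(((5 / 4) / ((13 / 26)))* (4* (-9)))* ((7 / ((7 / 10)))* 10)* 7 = -63000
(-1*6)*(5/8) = -15/4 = -3.75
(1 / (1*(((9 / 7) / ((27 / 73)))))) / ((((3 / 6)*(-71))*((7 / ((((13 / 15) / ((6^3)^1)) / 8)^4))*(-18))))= 28561 / 7018470072165335040000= 0.00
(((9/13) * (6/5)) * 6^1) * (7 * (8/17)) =18144/1105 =16.42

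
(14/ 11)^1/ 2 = 0.64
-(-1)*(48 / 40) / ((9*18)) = 1 / 135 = 0.01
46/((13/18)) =828/13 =63.69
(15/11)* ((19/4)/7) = 285/308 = 0.93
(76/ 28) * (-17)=-323/ 7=-46.14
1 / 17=0.06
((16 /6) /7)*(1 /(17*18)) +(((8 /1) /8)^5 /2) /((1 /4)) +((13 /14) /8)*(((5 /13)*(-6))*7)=3245 /25704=0.13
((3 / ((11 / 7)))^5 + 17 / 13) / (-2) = -27915590 / 2093663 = -13.33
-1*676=-676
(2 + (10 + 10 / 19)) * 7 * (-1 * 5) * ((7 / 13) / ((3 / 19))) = -58310 / 39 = -1495.13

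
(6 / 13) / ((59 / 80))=480 / 767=0.63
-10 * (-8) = 80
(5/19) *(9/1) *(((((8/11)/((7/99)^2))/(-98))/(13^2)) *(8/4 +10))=-1924560/7709611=-0.25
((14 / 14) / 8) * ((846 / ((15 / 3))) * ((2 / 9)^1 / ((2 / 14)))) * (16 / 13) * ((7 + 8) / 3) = 2632 / 13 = 202.46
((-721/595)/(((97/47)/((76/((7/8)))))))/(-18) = 1471664/519435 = 2.83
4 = 4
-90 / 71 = -1.27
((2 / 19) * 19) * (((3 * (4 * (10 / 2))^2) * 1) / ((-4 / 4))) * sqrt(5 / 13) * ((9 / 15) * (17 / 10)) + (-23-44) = -2448 * sqrt(65) / 13-67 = -1585.19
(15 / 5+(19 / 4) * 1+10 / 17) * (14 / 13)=3969 / 442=8.98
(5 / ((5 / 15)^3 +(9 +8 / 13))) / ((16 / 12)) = 5265 / 13552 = 0.39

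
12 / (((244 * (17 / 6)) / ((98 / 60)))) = 147 / 5185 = 0.03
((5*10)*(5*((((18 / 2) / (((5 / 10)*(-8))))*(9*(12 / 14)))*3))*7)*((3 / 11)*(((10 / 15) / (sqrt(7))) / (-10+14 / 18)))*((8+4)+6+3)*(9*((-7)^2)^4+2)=255304310528250*sqrt(7) / 913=739837584118.90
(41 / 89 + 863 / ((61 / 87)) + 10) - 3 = 6722713 / 5429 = 1238.30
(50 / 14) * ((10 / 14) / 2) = 125 / 98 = 1.28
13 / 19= 0.68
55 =55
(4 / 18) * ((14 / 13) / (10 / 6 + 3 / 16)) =448 / 3471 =0.13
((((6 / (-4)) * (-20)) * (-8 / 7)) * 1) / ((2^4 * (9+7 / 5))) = -75 / 364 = -0.21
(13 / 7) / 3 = 13 / 21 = 0.62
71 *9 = 639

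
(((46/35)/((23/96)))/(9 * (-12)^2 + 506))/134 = 0.00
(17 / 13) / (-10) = -17 / 130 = -0.13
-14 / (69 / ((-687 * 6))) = 19236 / 23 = 836.35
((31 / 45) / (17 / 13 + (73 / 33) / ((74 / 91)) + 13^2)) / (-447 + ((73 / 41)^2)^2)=-463484144981 / 50866759758906915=-0.00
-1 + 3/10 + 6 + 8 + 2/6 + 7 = 619/30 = 20.63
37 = 37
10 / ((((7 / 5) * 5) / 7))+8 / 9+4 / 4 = 107 / 9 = 11.89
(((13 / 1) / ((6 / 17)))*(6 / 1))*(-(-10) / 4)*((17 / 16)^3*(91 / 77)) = 70575245 / 90112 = 783.19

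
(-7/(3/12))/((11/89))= -2492/11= -226.55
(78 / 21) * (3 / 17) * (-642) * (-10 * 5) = 2503800 / 119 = 21040.34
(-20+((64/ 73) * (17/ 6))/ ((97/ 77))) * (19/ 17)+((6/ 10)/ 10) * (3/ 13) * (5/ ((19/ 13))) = -1379278741/ 68614890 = -20.10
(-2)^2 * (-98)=-392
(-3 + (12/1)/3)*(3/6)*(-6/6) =-1/2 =-0.50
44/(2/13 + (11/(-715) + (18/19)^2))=1032460/24309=42.47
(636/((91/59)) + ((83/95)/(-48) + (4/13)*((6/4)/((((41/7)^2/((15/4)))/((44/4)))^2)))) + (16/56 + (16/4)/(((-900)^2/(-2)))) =1635560422776231223/3957450022890000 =413.29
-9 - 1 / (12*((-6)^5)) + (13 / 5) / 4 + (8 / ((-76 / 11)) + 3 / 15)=-82511041 / 8864640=-9.31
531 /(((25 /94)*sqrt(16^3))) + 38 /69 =1752433 /55200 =31.75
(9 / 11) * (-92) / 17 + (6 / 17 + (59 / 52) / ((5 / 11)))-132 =-6494597 / 48620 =-133.58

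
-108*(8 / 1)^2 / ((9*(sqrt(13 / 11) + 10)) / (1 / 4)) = -21120 / 1087 + 192*sqrt(143) / 1087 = -17.32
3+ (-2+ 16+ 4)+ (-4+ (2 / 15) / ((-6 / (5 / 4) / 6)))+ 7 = 143 / 6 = 23.83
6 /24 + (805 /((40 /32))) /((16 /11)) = 443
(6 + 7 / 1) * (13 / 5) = 169 / 5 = 33.80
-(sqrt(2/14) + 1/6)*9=-9*sqrt(7)/7 - 3/2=-4.90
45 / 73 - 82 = -5941 / 73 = -81.38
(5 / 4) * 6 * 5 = 75 / 2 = 37.50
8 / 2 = 4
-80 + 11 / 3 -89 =-496 / 3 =-165.33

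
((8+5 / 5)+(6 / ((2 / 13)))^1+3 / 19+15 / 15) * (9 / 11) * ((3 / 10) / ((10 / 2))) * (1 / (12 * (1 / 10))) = 4203 / 2090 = 2.01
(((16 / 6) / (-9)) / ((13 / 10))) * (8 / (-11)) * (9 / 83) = 640 / 35607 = 0.02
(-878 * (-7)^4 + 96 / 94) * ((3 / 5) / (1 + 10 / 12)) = -162130284 / 235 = -689916.10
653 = 653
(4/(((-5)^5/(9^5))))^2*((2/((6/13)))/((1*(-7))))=-241750385136/68359375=-3536.46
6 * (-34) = -204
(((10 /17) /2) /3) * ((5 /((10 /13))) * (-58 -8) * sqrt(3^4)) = -6435 /17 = -378.53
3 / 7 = 0.43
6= 6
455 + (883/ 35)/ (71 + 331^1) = 6402733/ 14070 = 455.06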